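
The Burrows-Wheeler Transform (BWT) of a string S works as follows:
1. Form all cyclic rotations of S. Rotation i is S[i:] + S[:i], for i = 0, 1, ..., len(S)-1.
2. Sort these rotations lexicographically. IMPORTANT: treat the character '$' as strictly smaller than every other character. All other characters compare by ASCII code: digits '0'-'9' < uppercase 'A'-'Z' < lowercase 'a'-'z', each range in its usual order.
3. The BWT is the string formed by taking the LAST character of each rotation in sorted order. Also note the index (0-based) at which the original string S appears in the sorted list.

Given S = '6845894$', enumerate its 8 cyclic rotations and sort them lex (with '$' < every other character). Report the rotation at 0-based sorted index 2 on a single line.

All 8 rotations (rotation i = S[i:]+S[:i]):
  rot[0] = 6845894$
  rot[1] = 845894$6
  rot[2] = 45894$68
  rot[3] = 5894$684
  rot[4] = 894$6845
  rot[5] = 94$68458
  rot[6] = 4$684589
  rot[7] = $6845894
Sorted (with $ < everything):
  sorted[0] = $6845894
  sorted[1] = 4$684589
  sorted[2] = 45894$68
  sorted[3] = 5894$684
  sorted[4] = 6845894$
  sorted[5] = 845894$6
  sorted[6] = 894$6845
  sorted[7] = 94$68458
sorted[2] = 45894$68

Answer: 45894$68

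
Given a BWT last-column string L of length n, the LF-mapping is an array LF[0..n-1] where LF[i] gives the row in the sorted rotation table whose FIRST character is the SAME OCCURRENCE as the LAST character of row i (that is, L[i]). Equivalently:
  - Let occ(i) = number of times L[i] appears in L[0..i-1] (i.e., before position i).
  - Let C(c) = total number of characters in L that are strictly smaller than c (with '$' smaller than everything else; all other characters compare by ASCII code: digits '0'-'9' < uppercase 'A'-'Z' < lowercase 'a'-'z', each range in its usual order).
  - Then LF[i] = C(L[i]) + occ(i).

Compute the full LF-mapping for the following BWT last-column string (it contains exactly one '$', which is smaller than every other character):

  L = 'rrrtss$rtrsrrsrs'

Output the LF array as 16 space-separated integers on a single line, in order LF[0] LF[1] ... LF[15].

Answer: 1 2 3 14 9 10 0 4 15 5 11 6 7 12 8 13

Derivation:
Char counts: '$':1, 'r':8, 's':5, 't':2
C (first-col start): C('$')=0, C('r')=1, C('s')=9, C('t')=14
L[0]='r': occ=0, LF[0]=C('r')+0=1+0=1
L[1]='r': occ=1, LF[1]=C('r')+1=1+1=2
L[2]='r': occ=2, LF[2]=C('r')+2=1+2=3
L[3]='t': occ=0, LF[3]=C('t')+0=14+0=14
L[4]='s': occ=0, LF[4]=C('s')+0=9+0=9
L[5]='s': occ=1, LF[5]=C('s')+1=9+1=10
L[6]='$': occ=0, LF[6]=C('$')+0=0+0=0
L[7]='r': occ=3, LF[7]=C('r')+3=1+3=4
L[8]='t': occ=1, LF[8]=C('t')+1=14+1=15
L[9]='r': occ=4, LF[9]=C('r')+4=1+4=5
L[10]='s': occ=2, LF[10]=C('s')+2=9+2=11
L[11]='r': occ=5, LF[11]=C('r')+5=1+5=6
L[12]='r': occ=6, LF[12]=C('r')+6=1+6=7
L[13]='s': occ=3, LF[13]=C('s')+3=9+3=12
L[14]='r': occ=7, LF[14]=C('r')+7=1+7=8
L[15]='s': occ=4, LF[15]=C('s')+4=9+4=13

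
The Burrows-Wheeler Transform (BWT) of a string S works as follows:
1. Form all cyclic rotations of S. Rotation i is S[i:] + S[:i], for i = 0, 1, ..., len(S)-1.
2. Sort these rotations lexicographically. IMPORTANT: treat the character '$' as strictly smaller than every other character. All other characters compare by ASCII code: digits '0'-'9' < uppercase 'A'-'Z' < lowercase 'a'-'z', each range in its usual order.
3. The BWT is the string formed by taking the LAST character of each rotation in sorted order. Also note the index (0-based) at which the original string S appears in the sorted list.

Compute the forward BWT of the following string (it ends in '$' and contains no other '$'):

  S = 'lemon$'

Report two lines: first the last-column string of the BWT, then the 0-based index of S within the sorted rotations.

Answer: nl$eom
2

Derivation:
All 6 rotations (rotation i = S[i:]+S[:i]):
  rot[0] = lemon$
  rot[1] = emon$l
  rot[2] = mon$le
  rot[3] = on$lem
  rot[4] = n$lemo
  rot[5] = $lemon
Sorted (with $ < everything):
  sorted[0] = $lemon  (last char: 'n')
  sorted[1] = emon$l  (last char: 'l')
  sorted[2] = lemon$  (last char: '$')
  sorted[3] = mon$le  (last char: 'e')
  sorted[4] = n$lemo  (last char: 'o')
  sorted[5] = on$lem  (last char: 'm')
Last column: nl$eom
Original string S is at sorted index 2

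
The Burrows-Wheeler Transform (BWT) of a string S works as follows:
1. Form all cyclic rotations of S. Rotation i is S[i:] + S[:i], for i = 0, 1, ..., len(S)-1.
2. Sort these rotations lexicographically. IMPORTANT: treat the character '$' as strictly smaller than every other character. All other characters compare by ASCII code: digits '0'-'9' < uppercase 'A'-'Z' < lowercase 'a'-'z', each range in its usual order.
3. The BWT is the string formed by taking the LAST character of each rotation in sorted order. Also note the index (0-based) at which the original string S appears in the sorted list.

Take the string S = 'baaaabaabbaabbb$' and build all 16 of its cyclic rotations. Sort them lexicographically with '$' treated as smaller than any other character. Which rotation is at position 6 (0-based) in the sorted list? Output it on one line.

Answer: abaabbaabbb$baaa

Derivation:
All 16 rotations (rotation i = S[i:]+S[:i]):
  rot[0] = baaaabaabbaabbb$
  rot[1] = aaaabaabbaabbb$b
  rot[2] = aaabaabbaabbb$ba
  rot[3] = aabaabbaabbb$baa
  rot[4] = abaabbaabbb$baaa
  rot[5] = baabbaabbb$baaaa
  rot[6] = aabbaabbb$baaaab
  rot[7] = abbaabbb$baaaaba
  rot[8] = bbaabbb$baaaabaa
  rot[9] = baabbb$baaaabaab
  rot[10] = aabbb$baaaabaabb
  rot[11] = abbb$baaaabaabba
  rot[12] = bbb$baaaabaabbaa
  rot[13] = bb$baaaabaabbaab
  rot[14] = b$baaaabaabbaabb
  rot[15] = $baaaabaabbaabbb
Sorted (with $ < everything):
  sorted[0] = $baaaabaabbaabbb
  sorted[1] = aaaabaabbaabbb$b
  sorted[2] = aaabaabbaabbb$ba
  sorted[3] = aabaabbaabbb$baa
  sorted[4] = aabbaabbb$baaaab
  sorted[5] = aabbb$baaaabaabb
  sorted[6] = abaabbaabbb$baaa
  sorted[7] = abbaabbb$baaaaba
  sorted[8] = abbb$baaaabaabba
  sorted[9] = b$baaaabaabbaabb
  sorted[10] = baaaabaabbaabbb$
  sorted[11] = baabbaabbb$baaaa
  sorted[12] = baabbb$baaaabaab
  sorted[13] = bb$baaaabaabbaab
  sorted[14] = bbaabbb$baaaabaa
  sorted[15] = bbb$baaaabaabbaa
sorted[6] = abaabbaabbb$baaa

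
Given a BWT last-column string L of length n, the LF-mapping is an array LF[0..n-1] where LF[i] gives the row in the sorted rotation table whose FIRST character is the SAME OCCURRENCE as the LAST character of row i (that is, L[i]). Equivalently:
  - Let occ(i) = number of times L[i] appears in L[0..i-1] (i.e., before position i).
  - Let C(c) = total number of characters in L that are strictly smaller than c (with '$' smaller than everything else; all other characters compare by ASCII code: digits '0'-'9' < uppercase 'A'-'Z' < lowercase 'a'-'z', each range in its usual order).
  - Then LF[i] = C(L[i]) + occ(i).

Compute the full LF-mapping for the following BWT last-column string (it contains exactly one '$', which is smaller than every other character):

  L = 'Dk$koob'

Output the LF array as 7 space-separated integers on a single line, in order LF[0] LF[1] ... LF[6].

Answer: 1 3 0 4 5 6 2

Derivation:
Char counts: '$':1, 'D':1, 'b':1, 'k':2, 'o':2
C (first-col start): C('$')=0, C('D')=1, C('b')=2, C('k')=3, C('o')=5
L[0]='D': occ=0, LF[0]=C('D')+0=1+0=1
L[1]='k': occ=0, LF[1]=C('k')+0=3+0=3
L[2]='$': occ=0, LF[2]=C('$')+0=0+0=0
L[3]='k': occ=1, LF[3]=C('k')+1=3+1=4
L[4]='o': occ=0, LF[4]=C('o')+0=5+0=5
L[5]='o': occ=1, LF[5]=C('o')+1=5+1=6
L[6]='b': occ=0, LF[6]=C('b')+0=2+0=2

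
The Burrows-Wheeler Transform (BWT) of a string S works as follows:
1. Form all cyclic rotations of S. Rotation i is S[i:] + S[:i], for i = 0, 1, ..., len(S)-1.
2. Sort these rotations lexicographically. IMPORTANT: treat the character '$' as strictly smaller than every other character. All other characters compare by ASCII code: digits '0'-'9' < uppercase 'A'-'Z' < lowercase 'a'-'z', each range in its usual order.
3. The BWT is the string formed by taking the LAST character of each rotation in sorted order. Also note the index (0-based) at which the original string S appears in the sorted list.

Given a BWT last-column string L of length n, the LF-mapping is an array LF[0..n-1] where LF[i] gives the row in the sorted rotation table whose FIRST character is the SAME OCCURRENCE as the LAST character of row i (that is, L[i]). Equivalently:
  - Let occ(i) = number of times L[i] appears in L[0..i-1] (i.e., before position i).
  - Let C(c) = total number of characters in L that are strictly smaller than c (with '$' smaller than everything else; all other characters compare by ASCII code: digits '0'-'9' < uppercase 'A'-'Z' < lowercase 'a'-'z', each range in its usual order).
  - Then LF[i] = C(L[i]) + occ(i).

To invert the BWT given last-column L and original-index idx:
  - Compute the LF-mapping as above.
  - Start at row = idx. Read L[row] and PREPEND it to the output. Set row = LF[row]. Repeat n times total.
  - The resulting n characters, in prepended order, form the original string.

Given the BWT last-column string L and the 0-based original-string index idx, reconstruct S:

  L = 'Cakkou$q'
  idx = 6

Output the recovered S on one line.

Answer: quokkaC$

Derivation:
LF mapping: 1 2 3 4 5 7 0 6
Walk LF starting at row 6, prepending L[row]:
  step 1: row=6, L[6]='$', prepend. Next row=LF[6]=0
  step 2: row=0, L[0]='C', prepend. Next row=LF[0]=1
  step 3: row=1, L[1]='a', prepend. Next row=LF[1]=2
  step 4: row=2, L[2]='k', prepend. Next row=LF[2]=3
  step 5: row=3, L[3]='k', prepend. Next row=LF[3]=4
  step 6: row=4, L[4]='o', prepend. Next row=LF[4]=5
  step 7: row=5, L[5]='u', prepend. Next row=LF[5]=7
  step 8: row=7, L[7]='q', prepend. Next row=LF[7]=6
Reversed output: quokkaC$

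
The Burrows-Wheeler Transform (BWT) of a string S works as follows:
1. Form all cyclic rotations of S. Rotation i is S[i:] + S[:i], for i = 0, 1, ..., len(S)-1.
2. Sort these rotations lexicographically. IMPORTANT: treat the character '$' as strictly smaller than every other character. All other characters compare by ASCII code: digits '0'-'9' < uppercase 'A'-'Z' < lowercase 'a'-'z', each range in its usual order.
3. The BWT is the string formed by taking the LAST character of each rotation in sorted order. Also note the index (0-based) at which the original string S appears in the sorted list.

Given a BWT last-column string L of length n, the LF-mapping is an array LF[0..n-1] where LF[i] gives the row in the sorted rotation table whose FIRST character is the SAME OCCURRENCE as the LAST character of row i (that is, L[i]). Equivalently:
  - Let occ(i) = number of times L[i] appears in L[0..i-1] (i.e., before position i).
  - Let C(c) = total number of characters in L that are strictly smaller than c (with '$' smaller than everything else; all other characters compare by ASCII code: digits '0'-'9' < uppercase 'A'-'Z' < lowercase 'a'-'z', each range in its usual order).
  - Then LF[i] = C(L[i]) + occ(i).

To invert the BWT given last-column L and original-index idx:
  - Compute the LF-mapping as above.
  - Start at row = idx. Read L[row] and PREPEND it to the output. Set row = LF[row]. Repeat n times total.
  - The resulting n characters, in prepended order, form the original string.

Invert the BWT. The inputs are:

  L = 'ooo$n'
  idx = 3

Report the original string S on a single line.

LF mapping: 2 3 4 0 1
Walk LF starting at row 3, prepending L[row]:
  step 1: row=3, L[3]='$', prepend. Next row=LF[3]=0
  step 2: row=0, L[0]='o', prepend. Next row=LF[0]=2
  step 3: row=2, L[2]='o', prepend. Next row=LF[2]=4
  step 4: row=4, L[4]='n', prepend. Next row=LF[4]=1
  step 5: row=1, L[1]='o', prepend. Next row=LF[1]=3
Reversed output: onoo$

Answer: onoo$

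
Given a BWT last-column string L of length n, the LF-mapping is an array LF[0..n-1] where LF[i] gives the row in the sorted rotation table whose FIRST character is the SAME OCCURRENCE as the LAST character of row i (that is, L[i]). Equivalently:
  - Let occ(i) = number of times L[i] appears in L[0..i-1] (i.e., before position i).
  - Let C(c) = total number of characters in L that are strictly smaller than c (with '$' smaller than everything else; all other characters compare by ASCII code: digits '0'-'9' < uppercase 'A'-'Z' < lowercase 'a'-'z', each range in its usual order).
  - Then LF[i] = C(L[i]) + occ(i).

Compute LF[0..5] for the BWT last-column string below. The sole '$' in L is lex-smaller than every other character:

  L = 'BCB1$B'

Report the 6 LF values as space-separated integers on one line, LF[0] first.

Char counts: '$':1, '1':1, 'B':3, 'C':1
C (first-col start): C('$')=0, C('1')=1, C('B')=2, C('C')=5
L[0]='B': occ=0, LF[0]=C('B')+0=2+0=2
L[1]='C': occ=0, LF[1]=C('C')+0=5+0=5
L[2]='B': occ=1, LF[2]=C('B')+1=2+1=3
L[3]='1': occ=0, LF[3]=C('1')+0=1+0=1
L[4]='$': occ=0, LF[4]=C('$')+0=0+0=0
L[5]='B': occ=2, LF[5]=C('B')+2=2+2=4

Answer: 2 5 3 1 0 4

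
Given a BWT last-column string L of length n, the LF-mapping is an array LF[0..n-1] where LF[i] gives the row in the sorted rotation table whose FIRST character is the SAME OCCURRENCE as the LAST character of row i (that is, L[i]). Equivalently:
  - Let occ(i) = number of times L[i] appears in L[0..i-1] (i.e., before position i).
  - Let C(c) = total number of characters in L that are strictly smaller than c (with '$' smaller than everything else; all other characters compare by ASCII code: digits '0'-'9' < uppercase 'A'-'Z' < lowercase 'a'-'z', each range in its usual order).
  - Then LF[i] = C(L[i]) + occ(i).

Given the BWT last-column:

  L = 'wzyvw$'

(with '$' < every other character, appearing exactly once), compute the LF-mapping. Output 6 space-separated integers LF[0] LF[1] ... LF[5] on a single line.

Answer: 2 5 4 1 3 0

Derivation:
Char counts: '$':1, 'v':1, 'w':2, 'y':1, 'z':1
C (first-col start): C('$')=0, C('v')=1, C('w')=2, C('y')=4, C('z')=5
L[0]='w': occ=0, LF[0]=C('w')+0=2+0=2
L[1]='z': occ=0, LF[1]=C('z')+0=5+0=5
L[2]='y': occ=0, LF[2]=C('y')+0=4+0=4
L[3]='v': occ=0, LF[3]=C('v')+0=1+0=1
L[4]='w': occ=1, LF[4]=C('w')+1=2+1=3
L[5]='$': occ=0, LF[5]=C('$')+0=0+0=0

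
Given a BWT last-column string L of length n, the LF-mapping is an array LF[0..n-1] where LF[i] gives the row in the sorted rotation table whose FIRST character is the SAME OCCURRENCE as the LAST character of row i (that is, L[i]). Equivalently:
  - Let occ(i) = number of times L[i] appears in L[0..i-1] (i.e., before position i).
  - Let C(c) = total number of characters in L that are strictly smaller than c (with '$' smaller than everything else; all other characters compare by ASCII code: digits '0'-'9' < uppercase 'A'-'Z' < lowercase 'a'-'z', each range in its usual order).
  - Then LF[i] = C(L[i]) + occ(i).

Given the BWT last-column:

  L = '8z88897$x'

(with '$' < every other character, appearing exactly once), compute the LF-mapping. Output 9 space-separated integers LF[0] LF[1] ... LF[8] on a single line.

Char counts: '$':1, '7':1, '8':4, '9':1, 'x':1, 'z':1
C (first-col start): C('$')=0, C('7')=1, C('8')=2, C('9')=6, C('x')=7, C('z')=8
L[0]='8': occ=0, LF[0]=C('8')+0=2+0=2
L[1]='z': occ=0, LF[1]=C('z')+0=8+0=8
L[2]='8': occ=1, LF[2]=C('8')+1=2+1=3
L[3]='8': occ=2, LF[3]=C('8')+2=2+2=4
L[4]='8': occ=3, LF[4]=C('8')+3=2+3=5
L[5]='9': occ=0, LF[5]=C('9')+0=6+0=6
L[6]='7': occ=0, LF[6]=C('7')+0=1+0=1
L[7]='$': occ=0, LF[7]=C('$')+0=0+0=0
L[8]='x': occ=0, LF[8]=C('x')+0=7+0=7

Answer: 2 8 3 4 5 6 1 0 7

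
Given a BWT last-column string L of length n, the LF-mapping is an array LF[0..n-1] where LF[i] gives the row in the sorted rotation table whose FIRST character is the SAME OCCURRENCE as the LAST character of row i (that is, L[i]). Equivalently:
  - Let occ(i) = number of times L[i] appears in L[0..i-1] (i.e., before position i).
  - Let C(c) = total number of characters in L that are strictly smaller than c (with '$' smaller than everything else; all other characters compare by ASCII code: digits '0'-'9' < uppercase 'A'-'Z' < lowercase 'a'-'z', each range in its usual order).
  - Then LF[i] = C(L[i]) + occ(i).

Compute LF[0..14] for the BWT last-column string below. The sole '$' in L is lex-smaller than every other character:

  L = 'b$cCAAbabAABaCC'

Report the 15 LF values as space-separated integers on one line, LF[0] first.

Answer: 11 0 14 6 1 2 12 9 13 3 4 5 10 7 8

Derivation:
Char counts: '$':1, 'A':4, 'B':1, 'C':3, 'a':2, 'b':3, 'c':1
C (first-col start): C('$')=0, C('A')=1, C('B')=5, C('C')=6, C('a')=9, C('b')=11, C('c')=14
L[0]='b': occ=0, LF[0]=C('b')+0=11+0=11
L[1]='$': occ=0, LF[1]=C('$')+0=0+0=0
L[2]='c': occ=0, LF[2]=C('c')+0=14+0=14
L[3]='C': occ=0, LF[3]=C('C')+0=6+0=6
L[4]='A': occ=0, LF[4]=C('A')+0=1+0=1
L[5]='A': occ=1, LF[5]=C('A')+1=1+1=2
L[6]='b': occ=1, LF[6]=C('b')+1=11+1=12
L[7]='a': occ=0, LF[7]=C('a')+0=9+0=9
L[8]='b': occ=2, LF[8]=C('b')+2=11+2=13
L[9]='A': occ=2, LF[9]=C('A')+2=1+2=3
L[10]='A': occ=3, LF[10]=C('A')+3=1+3=4
L[11]='B': occ=0, LF[11]=C('B')+0=5+0=5
L[12]='a': occ=1, LF[12]=C('a')+1=9+1=10
L[13]='C': occ=1, LF[13]=C('C')+1=6+1=7
L[14]='C': occ=2, LF[14]=C('C')+2=6+2=8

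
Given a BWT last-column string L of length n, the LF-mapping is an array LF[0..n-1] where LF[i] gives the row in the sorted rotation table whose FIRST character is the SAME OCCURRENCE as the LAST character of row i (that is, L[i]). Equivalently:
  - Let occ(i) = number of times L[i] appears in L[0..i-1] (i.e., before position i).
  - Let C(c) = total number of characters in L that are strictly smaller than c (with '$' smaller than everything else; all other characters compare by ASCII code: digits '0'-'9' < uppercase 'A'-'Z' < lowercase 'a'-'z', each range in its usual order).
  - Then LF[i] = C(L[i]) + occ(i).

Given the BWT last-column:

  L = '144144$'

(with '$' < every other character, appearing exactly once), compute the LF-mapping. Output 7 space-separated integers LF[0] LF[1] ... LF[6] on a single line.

Answer: 1 3 4 2 5 6 0

Derivation:
Char counts: '$':1, '1':2, '4':4
C (first-col start): C('$')=0, C('1')=1, C('4')=3
L[0]='1': occ=0, LF[0]=C('1')+0=1+0=1
L[1]='4': occ=0, LF[1]=C('4')+0=3+0=3
L[2]='4': occ=1, LF[2]=C('4')+1=3+1=4
L[3]='1': occ=1, LF[3]=C('1')+1=1+1=2
L[4]='4': occ=2, LF[4]=C('4')+2=3+2=5
L[5]='4': occ=3, LF[5]=C('4')+3=3+3=6
L[6]='$': occ=0, LF[6]=C('$')+0=0+0=0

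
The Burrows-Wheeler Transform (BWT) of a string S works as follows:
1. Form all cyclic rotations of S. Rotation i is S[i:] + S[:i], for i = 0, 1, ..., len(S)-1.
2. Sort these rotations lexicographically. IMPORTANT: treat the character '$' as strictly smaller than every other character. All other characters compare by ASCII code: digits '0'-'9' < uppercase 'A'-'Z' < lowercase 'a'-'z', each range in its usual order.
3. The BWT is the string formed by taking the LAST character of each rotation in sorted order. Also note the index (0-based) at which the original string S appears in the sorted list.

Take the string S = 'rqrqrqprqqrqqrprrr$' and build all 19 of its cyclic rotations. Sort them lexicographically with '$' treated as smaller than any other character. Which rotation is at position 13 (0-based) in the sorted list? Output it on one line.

Answer: rqqrprrr$rqrqrqprqq

Derivation:
All 19 rotations (rotation i = S[i:]+S[:i]):
  rot[0] = rqrqrqprqqrqqrprrr$
  rot[1] = qrqrqprqqrqqrprrr$r
  rot[2] = rqrqprqqrqqrprrr$rq
  rot[3] = qrqprqqrqqrprrr$rqr
  rot[4] = rqprqqrqqrprrr$rqrq
  rot[5] = qprqqrqqrprrr$rqrqr
  rot[6] = prqqrqqrprrr$rqrqrq
  rot[7] = rqqrqqrprrr$rqrqrqp
  rot[8] = qqrqqrprrr$rqrqrqpr
  rot[9] = qrqqrprrr$rqrqrqprq
  rot[10] = rqqrprrr$rqrqrqprqq
  rot[11] = qqrprrr$rqrqrqprqqr
  rot[12] = qrprrr$rqrqrqprqqrq
  rot[13] = rprrr$rqrqrqprqqrqq
  rot[14] = prrr$rqrqrqprqqrqqr
  rot[15] = rrr$rqrqrqprqqrqqrp
  rot[16] = rr$rqrqrqprqqrqqrpr
  rot[17] = r$rqrqrqprqqrqqrprr
  rot[18] = $rqrqrqprqqrqqrprrr
Sorted (with $ < everything):
  sorted[0] = $rqrqrqprqqrqqrprrr
  sorted[1] = prqqrqqrprrr$rqrqrq
  sorted[2] = prrr$rqrqrqprqqrqqr
  sorted[3] = qprqqrqqrprrr$rqrqr
  sorted[4] = qqrprrr$rqrqrqprqqr
  sorted[5] = qqrqqrprrr$rqrqrqpr
  sorted[6] = qrprrr$rqrqrqprqqrq
  sorted[7] = qrqprqqrqqrprrr$rqr
  sorted[8] = qrqqrprrr$rqrqrqprq
  sorted[9] = qrqrqprqqrqqrprrr$r
  sorted[10] = r$rqrqrqprqqrqqrprr
  sorted[11] = rprrr$rqrqrqprqqrqq
  sorted[12] = rqprqqrqqrprrr$rqrq
  sorted[13] = rqqrprrr$rqrqrqprqq
  sorted[14] = rqqrqqrprrr$rqrqrqp
  sorted[15] = rqrqprqqrqqrprrr$rq
  sorted[16] = rqrqrqprqqrqqrprrr$
  sorted[17] = rr$rqrqrqprqqrqqrpr
  sorted[18] = rrr$rqrqrqprqqrqqrp
sorted[13] = rqqrprrr$rqrqrqprqq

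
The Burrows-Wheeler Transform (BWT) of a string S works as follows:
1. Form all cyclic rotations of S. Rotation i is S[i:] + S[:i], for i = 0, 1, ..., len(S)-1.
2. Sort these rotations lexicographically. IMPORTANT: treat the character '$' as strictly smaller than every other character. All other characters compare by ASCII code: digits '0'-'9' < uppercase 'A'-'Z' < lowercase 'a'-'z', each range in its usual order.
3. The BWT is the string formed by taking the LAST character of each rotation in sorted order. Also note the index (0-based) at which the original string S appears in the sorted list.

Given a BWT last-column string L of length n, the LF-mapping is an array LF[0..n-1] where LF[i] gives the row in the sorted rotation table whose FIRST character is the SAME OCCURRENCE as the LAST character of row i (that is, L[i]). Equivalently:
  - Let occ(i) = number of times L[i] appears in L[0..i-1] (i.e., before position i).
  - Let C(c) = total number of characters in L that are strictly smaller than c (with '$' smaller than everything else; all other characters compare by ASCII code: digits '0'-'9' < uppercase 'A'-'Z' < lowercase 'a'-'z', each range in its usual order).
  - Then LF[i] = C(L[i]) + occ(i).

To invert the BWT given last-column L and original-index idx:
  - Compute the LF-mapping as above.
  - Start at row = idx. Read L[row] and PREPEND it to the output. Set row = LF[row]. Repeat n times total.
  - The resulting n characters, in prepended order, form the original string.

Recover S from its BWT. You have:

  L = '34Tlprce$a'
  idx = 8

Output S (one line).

LF mapping: 1 2 3 7 8 9 5 6 0 4
Walk LF starting at row 8, prepending L[row]:
  step 1: row=8, L[8]='$', prepend. Next row=LF[8]=0
  step 2: row=0, L[0]='3', prepend. Next row=LF[0]=1
  step 3: row=1, L[1]='4', prepend. Next row=LF[1]=2
  step 4: row=2, L[2]='T', prepend. Next row=LF[2]=3
  step 5: row=3, L[3]='l', prepend. Next row=LF[3]=7
  step 6: row=7, L[7]='e', prepend. Next row=LF[7]=6
  step 7: row=6, L[6]='c', prepend. Next row=LF[6]=5
  step 8: row=5, L[5]='r', prepend. Next row=LF[5]=9
  step 9: row=9, L[9]='a', prepend. Next row=LF[9]=4
  step 10: row=4, L[4]='p', prepend. Next row=LF[4]=8
Reversed output: parcelT43$

Answer: parcelT43$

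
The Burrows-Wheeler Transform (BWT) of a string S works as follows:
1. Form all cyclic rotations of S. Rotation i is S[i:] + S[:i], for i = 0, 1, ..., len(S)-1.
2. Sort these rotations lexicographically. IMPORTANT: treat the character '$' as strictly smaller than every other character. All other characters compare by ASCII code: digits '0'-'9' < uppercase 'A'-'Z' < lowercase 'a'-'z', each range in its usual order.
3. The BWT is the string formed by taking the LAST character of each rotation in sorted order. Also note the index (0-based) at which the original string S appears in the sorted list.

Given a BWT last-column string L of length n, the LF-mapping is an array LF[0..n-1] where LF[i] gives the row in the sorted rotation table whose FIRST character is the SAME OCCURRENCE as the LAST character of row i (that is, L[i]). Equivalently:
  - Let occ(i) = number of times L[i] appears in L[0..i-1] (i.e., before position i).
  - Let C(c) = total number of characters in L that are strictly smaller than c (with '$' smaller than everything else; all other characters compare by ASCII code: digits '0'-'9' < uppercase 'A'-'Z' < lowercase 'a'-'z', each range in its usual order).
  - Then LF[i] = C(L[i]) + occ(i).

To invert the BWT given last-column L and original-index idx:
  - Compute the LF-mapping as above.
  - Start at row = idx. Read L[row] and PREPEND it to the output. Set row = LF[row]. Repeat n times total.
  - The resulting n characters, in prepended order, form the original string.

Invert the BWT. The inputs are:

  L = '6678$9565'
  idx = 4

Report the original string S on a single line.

Answer: 65759686$

Derivation:
LF mapping: 3 4 6 7 0 8 1 5 2
Walk LF starting at row 4, prepending L[row]:
  step 1: row=4, L[4]='$', prepend. Next row=LF[4]=0
  step 2: row=0, L[0]='6', prepend. Next row=LF[0]=3
  step 3: row=3, L[3]='8', prepend. Next row=LF[3]=7
  step 4: row=7, L[7]='6', prepend. Next row=LF[7]=5
  step 5: row=5, L[5]='9', prepend. Next row=LF[5]=8
  step 6: row=8, L[8]='5', prepend. Next row=LF[8]=2
  step 7: row=2, L[2]='7', prepend. Next row=LF[2]=6
  step 8: row=6, L[6]='5', prepend. Next row=LF[6]=1
  step 9: row=1, L[1]='6', prepend. Next row=LF[1]=4
Reversed output: 65759686$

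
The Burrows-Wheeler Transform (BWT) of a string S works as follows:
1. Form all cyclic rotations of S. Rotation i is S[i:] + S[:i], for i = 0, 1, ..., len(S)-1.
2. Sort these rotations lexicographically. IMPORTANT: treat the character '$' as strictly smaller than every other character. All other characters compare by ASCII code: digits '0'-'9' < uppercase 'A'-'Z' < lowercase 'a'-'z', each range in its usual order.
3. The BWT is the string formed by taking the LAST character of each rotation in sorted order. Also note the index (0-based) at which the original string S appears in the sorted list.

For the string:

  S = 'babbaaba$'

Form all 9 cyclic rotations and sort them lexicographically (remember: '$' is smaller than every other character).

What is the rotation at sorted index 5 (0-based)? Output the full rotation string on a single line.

Answer: ba$babbaa

Derivation:
All 9 rotations (rotation i = S[i:]+S[:i]):
  rot[0] = babbaaba$
  rot[1] = abbaaba$b
  rot[2] = bbaaba$ba
  rot[3] = baaba$bab
  rot[4] = aaba$babb
  rot[5] = aba$babba
  rot[6] = ba$babbaa
  rot[7] = a$babbaab
  rot[8] = $babbaaba
Sorted (with $ < everything):
  sorted[0] = $babbaaba
  sorted[1] = a$babbaab
  sorted[2] = aaba$babb
  sorted[3] = aba$babba
  sorted[4] = abbaaba$b
  sorted[5] = ba$babbaa
  sorted[6] = baaba$bab
  sorted[7] = babbaaba$
  sorted[8] = bbaaba$ba
sorted[5] = ba$babbaa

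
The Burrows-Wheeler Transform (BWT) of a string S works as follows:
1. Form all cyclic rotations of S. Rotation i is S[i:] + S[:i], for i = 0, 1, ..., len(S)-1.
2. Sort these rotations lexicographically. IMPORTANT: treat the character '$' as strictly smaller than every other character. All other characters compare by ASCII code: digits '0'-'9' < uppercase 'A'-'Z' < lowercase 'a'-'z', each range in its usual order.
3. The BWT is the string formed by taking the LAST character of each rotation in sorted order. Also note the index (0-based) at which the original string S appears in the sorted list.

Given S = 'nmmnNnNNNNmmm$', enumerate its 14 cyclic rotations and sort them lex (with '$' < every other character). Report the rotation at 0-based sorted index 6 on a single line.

Answer: m$nmmnNnNNNNmm

Derivation:
All 14 rotations (rotation i = S[i:]+S[:i]):
  rot[0] = nmmnNnNNNNmmm$
  rot[1] = mmnNnNNNNmmm$n
  rot[2] = mnNnNNNNmmm$nm
  rot[3] = nNnNNNNmmm$nmm
  rot[4] = NnNNNNmmm$nmmn
  rot[5] = nNNNNmmm$nmmnN
  rot[6] = NNNNmmm$nmmnNn
  rot[7] = NNNmmm$nmmnNnN
  rot[8] = NNmmm$nmmnNnNN
  rot[9] = Nmmm$nmmnNnNNN
  rot[10] = mmm$nmmnNnNNNN
  rot[11] = mm$nmmnNnNNNNm
  rot[12] = m$nmmnNnNNNNmm
  rot[13] = $nmmnNnNNNNmmm
Sorted (with $ < everything):
  sorted[0] = $nmmnNnNNNNmmm
  sorted[1] = NNNNmmm$nmmnNn
  sorted[2] = NNNmmm$nmmnNnN
  sorted[3] = NNmmm$nmmnNnNN
  sorted[4] = Nmmm$nmmnNnNNN
  sorted[5] = NnNNNNmmm$nmmn
  sorted[6] = m$nmmnNnNNNNmm
  sorted[7] = mm$nmmnNnNNNNm
  sorted[8] = mmm$nmmnNnNNNN
  sorted[9] = mmnNnNNNNmmm$n
  sorted[10] = mnNnNNNNmmm$nm
  sorted[11] = nNNNNmmm$nmmnN
  sorted[12] = nNnNNNNmmm$nmm
  sorted[13] = nmmnNnNNNNmmm$
sorted[6] = m$nmmnNnNNNNmm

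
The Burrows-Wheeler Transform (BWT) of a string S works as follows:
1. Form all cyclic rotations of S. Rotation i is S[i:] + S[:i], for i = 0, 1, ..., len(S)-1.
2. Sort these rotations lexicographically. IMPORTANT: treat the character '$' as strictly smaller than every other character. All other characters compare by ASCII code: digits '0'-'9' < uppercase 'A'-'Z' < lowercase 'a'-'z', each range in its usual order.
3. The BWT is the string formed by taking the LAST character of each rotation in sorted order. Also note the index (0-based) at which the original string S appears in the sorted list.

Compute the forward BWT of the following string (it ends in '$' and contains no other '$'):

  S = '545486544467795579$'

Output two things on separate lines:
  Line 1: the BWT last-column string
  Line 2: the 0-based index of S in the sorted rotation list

All 19 rotations (rotation i = S[i:]+S[:i]):
  rot[0] = 545486544467795579$
  rot[1] = 45486544467795579$5
  rot[2] = 5486544467795579$54
  rot[3] = 486544467795579$545
  rot[4] = 86544467795579$5454
  rot[5] = 6544467795579$54548
  rot[6] = 544467795579$545486
  rot[7] = 44467795579$5454865
  rot[8] = 4467795579$54548654
  rot[9] = 467795579$545486544
  rot[10] = 67795579$5454865444
  rot[11] = 7795579$54548654446
  rot[12] = 795579$545486544467
  rot[13] = 95579$5454865444677
  rot[14] = 5579$54548654446779
  rot[15] = 579$545486544467795
  rot[16] = 79$5454865444677955
  rot[17] = 9$54548654446779557
  rot[18] = $545486544467795579
Sorted (with $ < everything):
  sorted[0] = $545486544467795579  (last char: '9')
  sorted[1] = 44467795579$5454865  (last char: '5')
  sorted[2] = 4467795579$54548654  (last char: '4')
  sorted[3] = 45486544467795579$5  (last char: '5')
  sorted[4] = 467795579$545486544  (last char: '4')
  sorted[5] = 486544467795579$545  (last char: '5')
  sorted[6] = 544467795579$545486  (last char: '6')
  sorted[7] = 545486544467795579$  (last char: '$')
  sorted[8] = 5486544467795579$54  (last char: '4')
  sorted[9] = 5579$54548654446779  (last char: '9')
  sorted[10] = 579$545486544467795  (last char: '5')
  sorted[11] = 6544467795579$54548  (last char: '8')
  sorted[12] = 67795579$5454865444  (last char: '4')
  sorted[13] = 7795579$54548654446  (last char: '6')
  sorted[14] = 79$5454865444677955  (last char: '5')
  sorted[15] = 795579$545486544467  (last char: '7')
  sorted[16] = 86544467795579$5454  (last char: '4')
  sorted[17] = 9$54548654446779557  (last char: '7')
  sorted[18] = 95579$5454865444677  (last char: '7')
Last column: 9545456$49584657477
Original string S is at sorted index 7

Answer: 9545456$49584657477
7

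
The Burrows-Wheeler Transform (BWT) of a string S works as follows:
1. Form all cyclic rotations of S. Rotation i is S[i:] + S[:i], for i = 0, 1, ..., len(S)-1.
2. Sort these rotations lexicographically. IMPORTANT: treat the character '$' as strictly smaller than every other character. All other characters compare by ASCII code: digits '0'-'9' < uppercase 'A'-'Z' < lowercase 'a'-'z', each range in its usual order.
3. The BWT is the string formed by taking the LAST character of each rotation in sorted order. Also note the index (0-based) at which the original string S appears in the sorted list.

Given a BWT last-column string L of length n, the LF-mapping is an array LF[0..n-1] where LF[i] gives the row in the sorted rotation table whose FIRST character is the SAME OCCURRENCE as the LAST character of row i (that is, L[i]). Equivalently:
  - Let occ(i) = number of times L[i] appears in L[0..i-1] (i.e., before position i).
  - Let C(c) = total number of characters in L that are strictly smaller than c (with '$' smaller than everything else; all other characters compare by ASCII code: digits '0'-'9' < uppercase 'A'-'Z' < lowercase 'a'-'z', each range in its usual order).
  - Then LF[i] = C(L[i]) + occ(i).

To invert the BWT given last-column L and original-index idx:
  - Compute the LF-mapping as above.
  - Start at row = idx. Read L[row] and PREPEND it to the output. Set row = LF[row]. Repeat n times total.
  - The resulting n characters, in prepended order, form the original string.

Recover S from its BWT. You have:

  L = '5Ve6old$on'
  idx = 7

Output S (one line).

LF mapping: 1 3 5 2 8 6 4 0 9 7
Walk LF starting at row 7, prepending L[row]:
  step 1: row=7, L[7]='$', prepend. Next row=LF[7]=0
  step 2: row=0, L[0]='5', prepend. Next row=LF[0]=1
  step 3: row=1, L[1]='V', prepend. Next row=LF[1]=3
  step 4: row=3, L[3]='6', prepend. Next row=LF[3]=2
  step 5: row=2, L[2]='e', prepend. Next row=LF[2]=5
  step 6: row=5, L[5]='l', prepend. Next row=LF[5]=6
  step 7: row=6, L[6]='d', prepend. Next row=LF[6]=4
  step 8: row=4, L[4]='o', prepend. Next row=LF[4]=8
  step 9: row=8, L[8]='o', prepend. Next row=LF[8]=9
  step 10: row=9, L[9]='n', prepend. Next row=LF[9]=7
Reversed output: noodle6V5$

Answer: noodle6V5$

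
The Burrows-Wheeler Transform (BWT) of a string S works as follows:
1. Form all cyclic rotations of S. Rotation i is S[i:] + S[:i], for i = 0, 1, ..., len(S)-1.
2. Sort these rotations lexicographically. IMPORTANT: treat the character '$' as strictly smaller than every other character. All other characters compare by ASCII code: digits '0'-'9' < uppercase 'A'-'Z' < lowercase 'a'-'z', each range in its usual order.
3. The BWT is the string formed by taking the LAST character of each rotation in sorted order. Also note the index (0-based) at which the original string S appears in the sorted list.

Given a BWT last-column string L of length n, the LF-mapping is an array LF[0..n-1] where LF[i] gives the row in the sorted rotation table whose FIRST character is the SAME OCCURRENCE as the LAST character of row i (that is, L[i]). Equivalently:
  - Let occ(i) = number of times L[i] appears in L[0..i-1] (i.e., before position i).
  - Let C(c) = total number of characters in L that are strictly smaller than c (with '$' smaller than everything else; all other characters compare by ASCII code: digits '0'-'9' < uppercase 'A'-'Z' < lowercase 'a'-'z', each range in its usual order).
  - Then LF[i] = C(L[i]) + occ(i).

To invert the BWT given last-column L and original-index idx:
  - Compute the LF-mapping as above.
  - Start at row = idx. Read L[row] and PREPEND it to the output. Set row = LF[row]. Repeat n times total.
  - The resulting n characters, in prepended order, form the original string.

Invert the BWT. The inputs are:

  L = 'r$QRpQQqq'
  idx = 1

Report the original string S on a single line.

Answer: QQpRQqqr$

Derivation:
LF mapping: 8 0 1 4 5 2 3 6 7
Walk LF starting at row 1, prepending L[row]:
  step 1: row=1, L[1]='$', prepend. Next row=LF[1]=0
  step 2: row=0, L[0]='r', prepend. Next row=LF[0]=8
  step 3: row=8, L[8]='q', prepend. Next row=LF[8]=7
  step 4: row=7, L[7]='q', prepend. Next row=LF[7]=6
  step 5: row=6, L[6]='Q', prepend. Next row=LF[6]=3
  step 6: row=3, L[3]='R', prepend. Next row=LF[3]=4
  step 7: row=4, L[4]='p', prepend. Next row=LF[4]=5
  step 8: row=5, L[5]='Q', prepend. Next row=LF[5]=2
  step 9: row=2, L[2]='Q', prepend. Next row=LF[2]=1
Reversed output: QQpRQqqr$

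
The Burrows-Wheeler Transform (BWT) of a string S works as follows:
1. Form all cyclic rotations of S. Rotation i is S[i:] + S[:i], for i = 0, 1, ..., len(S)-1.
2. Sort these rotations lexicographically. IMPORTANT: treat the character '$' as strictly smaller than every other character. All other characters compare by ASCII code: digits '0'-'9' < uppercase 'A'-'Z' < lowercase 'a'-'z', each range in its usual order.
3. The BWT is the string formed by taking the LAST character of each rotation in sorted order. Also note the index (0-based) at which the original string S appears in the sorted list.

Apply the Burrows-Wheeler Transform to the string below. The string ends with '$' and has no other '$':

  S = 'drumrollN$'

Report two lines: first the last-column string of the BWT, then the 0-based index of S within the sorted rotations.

All 10 rotations (rotation i = S[i:]+S[:i]):
  rot[0] = drumrollN$
  rot[1] = rumrollN$d
  rot[2] = umrollN$dr
  rot[3] = mrollN$dru
  rot[4] = rollN$drum
  rot[5] = ollN$drumr
  rot[6] = llN$drumro
  rot[7] = lN$drumrol
  rot[8] = N$drumroll
  rot[9] = $drumrollN
Sorted (with $ < everything):
  sorted[0] = $drumrollN  (last char: 'N')
  sorted[1] = N$drumroll  (last char: 'l')
  sorted[2] = drumrollN$  (last char: '$')
  sorted[3] = lN$drumrol  (last char: 'l')
  sorted[4] = llN$drumro  (last char: 'o')
  sorted[5] = mrollN$dru  (last char: 'u')
  sorted[6] = ollN$drumr  (last char: 'r')
  sorted[7] = rollN$drum  (last char: 'm')
  sorted[8] = rumrollN$d  (last char: 'd')
  sorted[9] = umrollN$dr  (last char: 'r')
Last column: Nl$lourmdr
Original string S is at sorted index 2

Answer: Nl$lourmdr
2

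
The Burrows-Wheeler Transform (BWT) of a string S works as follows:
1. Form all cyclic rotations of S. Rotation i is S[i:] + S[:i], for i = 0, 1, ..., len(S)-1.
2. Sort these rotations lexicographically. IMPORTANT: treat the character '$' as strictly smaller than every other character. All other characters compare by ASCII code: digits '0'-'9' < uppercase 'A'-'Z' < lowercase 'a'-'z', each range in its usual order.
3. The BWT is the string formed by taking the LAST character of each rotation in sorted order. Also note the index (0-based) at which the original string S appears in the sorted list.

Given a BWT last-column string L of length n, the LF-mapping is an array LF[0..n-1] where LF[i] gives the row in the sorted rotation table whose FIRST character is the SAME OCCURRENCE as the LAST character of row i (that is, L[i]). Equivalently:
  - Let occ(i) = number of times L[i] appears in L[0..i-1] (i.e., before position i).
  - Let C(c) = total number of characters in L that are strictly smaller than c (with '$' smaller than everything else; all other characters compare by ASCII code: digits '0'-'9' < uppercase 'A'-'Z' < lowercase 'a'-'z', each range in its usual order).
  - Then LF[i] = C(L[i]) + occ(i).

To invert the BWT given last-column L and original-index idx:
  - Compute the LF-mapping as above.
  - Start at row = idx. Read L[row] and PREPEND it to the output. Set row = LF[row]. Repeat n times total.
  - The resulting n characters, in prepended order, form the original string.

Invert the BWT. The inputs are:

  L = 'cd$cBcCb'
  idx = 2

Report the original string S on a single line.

Answer: CccbdBc$

Derivation:
LF mapping: 4 7 0 5 1 6 2 3
Walk LF starting at row 2, prepending L[row]:
  step 1: row=2, L[2]='$', prepend. Next row=LF[2]=0
  step 2: row=0, L[0]='c', prepend. Next row=LF[0]=4
  step 3: row=4, L[4]='B', prepend. Next row=LF[4]=1
  step 4: row=1, L[1]='d', prepend. Next row=LF[1]=7
  step 5: row=7, L[7]='b', prepend. Next row=LF[7]=3
  step 6: row=3, L[3]='c', prepend. Next row=LF[3]=5
  step 7: row=5, L[5]='c', prepend. Next row=LF[5]=6
  step 8: row=6, L[6]='C', prepend. Next row=LF[6]=2
Reversed output: CccbdBc$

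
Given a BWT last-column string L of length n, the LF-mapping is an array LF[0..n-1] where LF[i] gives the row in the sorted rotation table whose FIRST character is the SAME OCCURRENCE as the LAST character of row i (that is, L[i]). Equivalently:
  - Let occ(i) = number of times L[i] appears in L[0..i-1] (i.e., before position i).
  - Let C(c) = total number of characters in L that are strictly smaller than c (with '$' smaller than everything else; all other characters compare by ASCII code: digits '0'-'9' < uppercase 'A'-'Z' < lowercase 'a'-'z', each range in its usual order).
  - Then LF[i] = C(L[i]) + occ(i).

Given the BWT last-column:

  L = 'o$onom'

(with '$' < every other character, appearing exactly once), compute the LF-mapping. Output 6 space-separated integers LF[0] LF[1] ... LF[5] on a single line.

Char counts: '$':1, 'm':1, 'n':1, 'o':3
C (first-col start): C('$')=0, C('m')=1, C('n')=2, C('o')=3
L[0]='o': occ=0, LF[0]=C('o')+0=3+0=3
L[1]='$': occ=0, LF[1]=C('$')+0=0+0=0
L[2]='o': occ=1, LF[2]=C('o')+1=3+1=4
L[3]='n': occ=0, LF[3]=C('n')+0=2+0=2
L[4]='o': occ=2, LF[4]=C('o')+2=3+2=5
L[5]='m': occ=0, LF[5]=C('m')+0=1+0=1

Answer: 3 0 4 2 5 1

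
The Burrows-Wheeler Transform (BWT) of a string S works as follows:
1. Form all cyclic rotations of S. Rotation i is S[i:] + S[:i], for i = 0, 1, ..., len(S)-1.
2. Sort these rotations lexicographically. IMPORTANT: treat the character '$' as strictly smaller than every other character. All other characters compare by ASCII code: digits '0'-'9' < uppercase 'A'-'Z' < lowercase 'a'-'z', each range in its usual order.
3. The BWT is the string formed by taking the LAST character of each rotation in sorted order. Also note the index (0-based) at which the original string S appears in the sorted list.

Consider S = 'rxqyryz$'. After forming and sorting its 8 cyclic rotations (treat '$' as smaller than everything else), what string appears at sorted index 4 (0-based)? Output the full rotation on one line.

All 8 rotations (rotation i = S[i:]+S[:i]):
  rot[0] = rxqyryz$
  rot[1] = xqyryz$r
  rot[2] = qyryz$rx
  rot[3] = yryz$rxq
  rot[4] = ryz$rxqy
  rot[5] = yz$rxqyr
  rot[6] = z$rxqyry
  rot[7] = $rxqyryz
Sorted (with $ < everything):
  sorted[0] = $rxqyryz
  sorted[1] = qyryz$rx
  sorted[2] = rxqyryz$
  sorted[3] = ryz$rxqy
  sorted[4] = xqyryz$r
  sorted[5] = yryz$rxq
  sorted[6] = yz$rxqyr
  sorted[7] = z$rxqyry
sorted[4] = xqyryz$r

Answer: xqyryz$r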